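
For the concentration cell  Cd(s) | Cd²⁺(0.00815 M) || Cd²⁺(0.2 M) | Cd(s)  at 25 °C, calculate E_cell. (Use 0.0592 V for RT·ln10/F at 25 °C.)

0.041 V

Both half-cells are Cd²⁺/Cd, so E°_cell = 0. The concentrated side is the cathode; the cell reaction moves Cd²⁺ from high to low concentration with n = 2.
Q = [Cd²⁺]_dilute/[Cd²⁺]_conc = 0.00815/0.2 = 0.0407.
E = 0 − (0.0592/2) log Q = −(0.0592/2)(-1.390) = 0.0411 V.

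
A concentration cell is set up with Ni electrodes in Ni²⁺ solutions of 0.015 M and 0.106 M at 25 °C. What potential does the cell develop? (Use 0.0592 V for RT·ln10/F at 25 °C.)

Both half-cells are Ni²⁺/Ni, so E°_cell = 0. The concentrated side is the cathode; the cell reaction moves Ni²⁺ from high to low concentration with n = 2.
Q = [Ni²⁺]_dilute/[Ni²⁺]_conc = 0.015/0.106 = 0.142.
E = 0 − (0.0592/2) log Q = −(0.0592/2)(-0.849) = 0.0251 V.

0.025 V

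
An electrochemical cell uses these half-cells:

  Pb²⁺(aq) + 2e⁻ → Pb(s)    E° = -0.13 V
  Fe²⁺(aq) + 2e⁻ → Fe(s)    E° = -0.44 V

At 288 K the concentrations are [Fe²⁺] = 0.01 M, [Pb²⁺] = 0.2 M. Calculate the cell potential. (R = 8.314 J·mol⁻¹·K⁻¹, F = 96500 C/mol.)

0.347 V

The Pb²⁺/Pb couple has the higher reduction potential and acts as the cathode, so E°_cell = -0.13 − (-0.44) = 0.31 V.
Balancing electrons gives n = 2; the reaction quotient is Q = [Fe²⁺]/[Pb²⁺] = 0.0500.
E = E° − (RT/nF) ln Q = 0.31 − (8.314×288)/(2×96500) × (-2.996) = 0.310 + 0.037 = 0.347 V.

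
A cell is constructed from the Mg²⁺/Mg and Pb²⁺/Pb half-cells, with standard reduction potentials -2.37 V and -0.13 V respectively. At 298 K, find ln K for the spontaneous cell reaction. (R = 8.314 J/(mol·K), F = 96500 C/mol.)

ln K = 174.5

E°_cell = -0.13 − (-2.37) = 2.24 V, with n = 2 electrons transferred.
At equilibrium E = 0, so the Nernst equation gives ln K = nFE°/RT = (2)(96500)(2.24)/((8.314)(298)) = 174.49.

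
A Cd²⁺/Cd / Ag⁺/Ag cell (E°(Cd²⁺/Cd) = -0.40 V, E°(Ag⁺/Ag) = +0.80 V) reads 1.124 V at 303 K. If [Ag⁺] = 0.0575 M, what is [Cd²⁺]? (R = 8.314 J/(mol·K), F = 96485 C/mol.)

1.1 M

From the Nernst equation, ln Q = nF(E° − E)/RT = 2×96485×(1.20 − 1.124)/(8.314×303) = 5.822, so Q = 338.
With Q = [Cd²⁺]/[Ag⁺]^2 and the known concentrations, [Cd²⁺] in the numerator gives [Cd²⁺] = 1.1 M.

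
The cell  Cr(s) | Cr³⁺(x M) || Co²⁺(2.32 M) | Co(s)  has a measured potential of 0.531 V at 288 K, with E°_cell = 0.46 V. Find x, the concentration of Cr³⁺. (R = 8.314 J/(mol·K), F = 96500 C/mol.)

From the Nernst equation, ln Q = nF(E° − E)/RT = 6×96500×(0.46 − 0.531)/(8.314×288) = -17.169, so Q = 3.5 × 10^-8.
With Q = [Cr³⁺]^2/[Co²⁺]^3 and the known concentrations, [Cr³⁺]^2 in the numerator gives [Cr³⁺] = 6.6 × 10^-4 M.

6.6 × 10^-4 M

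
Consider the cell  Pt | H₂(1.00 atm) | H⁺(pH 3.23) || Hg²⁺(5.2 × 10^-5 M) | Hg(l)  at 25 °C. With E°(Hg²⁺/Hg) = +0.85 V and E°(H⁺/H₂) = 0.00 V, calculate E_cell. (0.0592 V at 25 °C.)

0.91 V

The Hg²⁺/Hg couple is the cathode, so E°_cell = 0.85 V; n = 2.
[H⁺] = 10^(−3.23) = 5.9 × 10^-4 M, and Q = [H⁺]^2 / ([Hg²⁺]·P(H₂)) = 0.00667.
E = E° − (0.0592/2) log Q = 0.85 − (0.0592/2)(-2.176) = 0.914 V.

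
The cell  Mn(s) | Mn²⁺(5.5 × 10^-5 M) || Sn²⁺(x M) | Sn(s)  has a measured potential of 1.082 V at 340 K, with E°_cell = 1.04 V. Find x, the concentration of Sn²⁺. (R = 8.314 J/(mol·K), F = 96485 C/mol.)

9.7 × 10^-4 M

From the Nernst equation, ln Q = nF(E° − E)/RT = 2×96485×(1.04 − 1.082)/(8.314×340) = -2.867, so Q = 0.0569.
With Q = [Mn²⁺]/[Sn²⁺] and the known concentrations, [Sn²⁺] in the denominator gives [Sn²⁺] = 9.7 × 10^-4 M.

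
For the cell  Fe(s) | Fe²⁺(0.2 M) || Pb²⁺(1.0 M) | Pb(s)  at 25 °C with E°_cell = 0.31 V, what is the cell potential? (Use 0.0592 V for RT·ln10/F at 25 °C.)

Balancing electrons gives n = 2; the reaction quotient is Q = [Fe²⁺]/[Pb²⁺] = 0.200.
At 25 °C, E = E° − (0.0592/n) log Q = 0.31 − (0.0592/2)(-0.699) = 0.310 + 0.021 = 0.331 V.

0.331 V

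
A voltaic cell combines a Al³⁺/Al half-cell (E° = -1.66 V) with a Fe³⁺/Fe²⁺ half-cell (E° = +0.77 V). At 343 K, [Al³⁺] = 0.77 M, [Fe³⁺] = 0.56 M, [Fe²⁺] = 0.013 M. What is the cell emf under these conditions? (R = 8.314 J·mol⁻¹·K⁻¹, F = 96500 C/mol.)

The Fe³⁺/Fe²⁺ couple has the higher reduction potential and acts as the cathode, so E°_cell = +0.77 − (-1.66) = 2.43 V.
Balancing electrons gives n = 3; the reaction quotient is Q = [Al³⁺]·[Fe²⁺]^3/[Fe³⁺]^3 = 9.63 × 10^-6.
E = E° − (RT/nF) ln Q = 2.43 − (8.314×343)/(3×96500) × (-11.550) = 2.430 + 0.114 = 2.544 V.

2.54 V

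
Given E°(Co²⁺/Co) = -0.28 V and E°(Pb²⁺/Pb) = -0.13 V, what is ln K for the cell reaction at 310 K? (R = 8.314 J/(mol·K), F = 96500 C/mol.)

E°_cell = -0.13 − (-0.28) = 0.15 V, with n = 2 electrons transferred.
At equilibrium E = 0, so the Nernst equation gives ln K = nFE°/RT = (2)(96500)(0.15)/((8.314)(310)) = 11.23.

ln K = 11.2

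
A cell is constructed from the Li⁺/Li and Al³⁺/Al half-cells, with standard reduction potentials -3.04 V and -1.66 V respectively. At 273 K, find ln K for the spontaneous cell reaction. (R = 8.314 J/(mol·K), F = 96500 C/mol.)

ln K = 176.0

E°_cell = -1.66 − (-3.04) = 1.38 V, with n = 3 electrons transferred.
At equilibrium E = 0, so the Nernst equation gives ln K = nFE°/RT = (3)(96500)(1.38)/((8.314)(273)) = 176.02.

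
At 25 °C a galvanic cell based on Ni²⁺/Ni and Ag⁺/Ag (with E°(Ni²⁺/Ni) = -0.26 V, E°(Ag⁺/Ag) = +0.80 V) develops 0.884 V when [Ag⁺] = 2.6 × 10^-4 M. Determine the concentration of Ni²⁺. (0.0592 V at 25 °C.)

0.06 M

From the Nernst equation, log Q = n(E° − E)/0.0592 = 2(1.06 − 0.884)/0.0592 = 5.946, so Q = 8.83 × 10^5.
With Q = [Ni²⁺]/[Ag⁺]^2 and the known concentrations, [Ni²⁺] in the numerator gives [Ni²⁺] = 0.06 M.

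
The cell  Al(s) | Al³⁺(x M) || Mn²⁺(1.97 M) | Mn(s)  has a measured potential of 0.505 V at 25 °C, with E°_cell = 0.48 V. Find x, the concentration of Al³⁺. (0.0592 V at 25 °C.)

From the Nernst equation, log Q = n(E° − E)/0.0592 = 6(0.48 − 0.505)/0.0592 = -2.534, so Q = 0.00293.
With Q = [Al³⁺]^2/[Mn²⁺]^3 and the known concentrations, [Al³⁺]^2 in the numerator gives [Al³⁺] = 0.15 M.

0.15 M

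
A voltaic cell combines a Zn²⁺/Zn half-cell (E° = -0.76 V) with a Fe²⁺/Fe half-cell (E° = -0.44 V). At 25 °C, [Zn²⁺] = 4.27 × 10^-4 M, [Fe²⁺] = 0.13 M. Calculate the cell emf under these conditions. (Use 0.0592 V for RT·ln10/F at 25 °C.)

0.394 V

The Fe²⁺/Fe couple has the higher reduction potential and acts as the cathode, so E°_cell = -0.44 − (-0.76) = 0.32 V.
Balancing electrons gives n = 2; the reaction quotient is Q = [Zn²⁺]/[Fe²⁺] = 0.00328.
At 25 °C, E = E° − (0.0592/n) log Q = 0.32 − (0.0592/2)(-2.484) = 0.320 + 0.074 = 0.394 V.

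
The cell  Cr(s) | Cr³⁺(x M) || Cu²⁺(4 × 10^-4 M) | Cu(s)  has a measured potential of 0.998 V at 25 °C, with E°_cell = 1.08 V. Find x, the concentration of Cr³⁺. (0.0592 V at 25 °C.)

From the Nernst equation, log Q = n(E° − E)/0.0592 = 6(1.08 − 0.998)/0.0592 = 8.311, so Q = 2.05 × 10^8.
With Q = [Cr³⁺]^2/[Cu²⁺]^3 and the known concentrations, [Cr³⁺]^2 in the numerator gives [Cr³⁺] = 0.11 M.

0.11 M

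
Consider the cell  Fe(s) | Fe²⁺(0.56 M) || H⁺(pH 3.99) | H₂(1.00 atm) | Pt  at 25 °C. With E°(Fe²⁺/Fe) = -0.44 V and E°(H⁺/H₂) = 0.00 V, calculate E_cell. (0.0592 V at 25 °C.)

0.21 V

The hydrogen couple is the cathode, so E°_cell = 0.44 V; n = 2.
[H⁺] = 10^(−3.99) = 1 × 10^-4 M, and Q = [Fe²⁺]·P(H₂) / [H⁺]^2 = 5.35 × 10^7.
E = E° − (0.0592/2) log Q = 0.44 − (0.0592/2)(7.728) = 0.211 V.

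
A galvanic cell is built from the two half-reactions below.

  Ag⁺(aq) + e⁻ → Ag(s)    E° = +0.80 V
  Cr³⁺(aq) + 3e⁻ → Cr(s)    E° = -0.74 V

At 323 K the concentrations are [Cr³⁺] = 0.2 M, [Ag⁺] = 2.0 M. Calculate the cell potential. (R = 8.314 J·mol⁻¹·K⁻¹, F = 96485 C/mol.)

The Ag⁺/Ag couple has the higher reduction potential and acts as the cathode, so E°_cell = +0.80 − (-0.74) = 1.54 V.
Balancing electrons gives n = 3; the reaction quotient is Q = [Cr³⁺]/[Ag⁺]^3 = 0.0250.
E = E° − (RT/nF) ln Q = 1.54 − (8.314×323)/(3×96485) × (-3.689) = 1.540 + 0.034 = 1.574 V.

1.57 V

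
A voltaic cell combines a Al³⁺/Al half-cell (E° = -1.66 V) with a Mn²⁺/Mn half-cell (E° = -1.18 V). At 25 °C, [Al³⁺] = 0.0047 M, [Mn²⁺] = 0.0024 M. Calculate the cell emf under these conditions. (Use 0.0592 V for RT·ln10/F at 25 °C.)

The Mn²⁺/Mn couple has the higher reduction potential and acts as the cathode, so E°_cell = -1.18 − (-1.66) = 0.48 V.
Balancing electrons gives n = 6; the reaction quotient is Q = [Al³⁺]^2/[Mn²⁺]^3 = 1600.
At 25 °C, E = E° − (0.0592/n) log Q = 0.48 − (0.0592/6)(3.204) = 0.480 − 0.032 = 0.448 V.

0.448 V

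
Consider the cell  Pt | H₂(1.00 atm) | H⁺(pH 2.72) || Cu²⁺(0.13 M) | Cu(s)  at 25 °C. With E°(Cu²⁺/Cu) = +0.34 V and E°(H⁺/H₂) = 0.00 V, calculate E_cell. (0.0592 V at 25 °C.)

0.47 V

The Cu²⁺/Cu couple is the cathode, so E°_cell = 0.34 V; n = 2.
[H⁺] = 10^(−2.72) = 0.0019 M, and Q = [H⁺]^2 / ([Cu²⁺]·P(H₂)) = 2.79 × 10^-5.
E = E° − (0.0592/2) log Q = 0.34 − (0.0592/2)(-4.554) = 0.475 V.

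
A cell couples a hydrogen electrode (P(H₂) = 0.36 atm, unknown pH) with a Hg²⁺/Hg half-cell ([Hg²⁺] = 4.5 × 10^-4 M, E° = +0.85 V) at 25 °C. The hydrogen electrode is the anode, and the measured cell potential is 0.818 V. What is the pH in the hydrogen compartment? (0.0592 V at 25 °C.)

pH = 1.35

E°_cell = 0.85 V and n = 2.
log Q = n(E° − E)/0.0592 = 2×(0.85 − 0.818)/0.0592 = 1.081.
With Q = [H⁺]^2 / ([Hg²⁺]·P(H₂)), solving for [H⁺] gives log[H⁺] = -1.355, so pH = 1.35.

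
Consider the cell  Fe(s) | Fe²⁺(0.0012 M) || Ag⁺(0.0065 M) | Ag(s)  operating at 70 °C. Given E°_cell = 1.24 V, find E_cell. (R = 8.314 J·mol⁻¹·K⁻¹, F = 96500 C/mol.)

Balancing electrons gives n = 2; the reaction quotient is Q = [Fe²⁺]/[Ag⁺]^2 = 28.4.
E = E° − (RT/nF) ln Q = 1.24 − (8.314×343)/(2×96500) × (3.346) = 1.240 − 0.049 = 1.191 V.

1.19 V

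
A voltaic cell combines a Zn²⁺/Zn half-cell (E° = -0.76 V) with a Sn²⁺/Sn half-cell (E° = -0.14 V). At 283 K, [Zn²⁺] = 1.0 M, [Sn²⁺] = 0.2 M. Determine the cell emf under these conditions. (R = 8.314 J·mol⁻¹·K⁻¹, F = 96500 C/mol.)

0.600 V

The Sn²⁺/Sn couple has the higher reduction potential and acts as the cathode, so E°_cell = -0.14 − (-0.76) = 0.62 V.
Balancing electrons gives n = 2; the reaction quotient is Q = [Zn²⁺]/[Sn²⁺] = 5.00.
E = E° − (RT/nF) ln Q = 0.62 − (8.314×283)/(2×96500) × (1.609) = 0.620 − 0.020 = 0.600 V.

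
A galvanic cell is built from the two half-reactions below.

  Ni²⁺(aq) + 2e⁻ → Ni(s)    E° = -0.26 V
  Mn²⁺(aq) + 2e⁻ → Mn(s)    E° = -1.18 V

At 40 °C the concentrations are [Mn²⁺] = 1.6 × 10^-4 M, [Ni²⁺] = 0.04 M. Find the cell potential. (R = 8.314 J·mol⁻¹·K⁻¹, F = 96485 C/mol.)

The Ni²⁺/Ni couple has the higher reduction potential and acts as the cathode, so E°_cell = -0.26 − (-1.18) = 0.92 V.
Balancing electrons gives n = 2; the reaction quotient is Q = [Mn²⁺]/[Ni²⁺] = 0.00400.
E = E° − (RT/nF) ln Q = 0.92 − (8.314×313)/(2×96485) × (-5.521) = 0.920 + 0.074 = 0.994 V.

0.994 V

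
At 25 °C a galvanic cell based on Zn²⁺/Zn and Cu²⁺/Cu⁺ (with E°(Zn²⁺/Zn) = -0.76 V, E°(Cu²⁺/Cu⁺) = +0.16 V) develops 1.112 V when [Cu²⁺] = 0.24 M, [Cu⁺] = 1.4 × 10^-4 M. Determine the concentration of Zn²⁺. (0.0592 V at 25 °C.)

From the Nernst equation, log Q = n(E° − E)/0.0592 = 2(0.92 − 1.112)/0.0592 = -6.486, so Q = 3.26 × 10^-7.
With Q = [Zn²⁺]·[Cu⁺]^2/[Cu²⁺]^2 and the known concentrations, [Zn²⁺] in the numerator gives [Zn²⁺] = 0.96 M.

0.96 M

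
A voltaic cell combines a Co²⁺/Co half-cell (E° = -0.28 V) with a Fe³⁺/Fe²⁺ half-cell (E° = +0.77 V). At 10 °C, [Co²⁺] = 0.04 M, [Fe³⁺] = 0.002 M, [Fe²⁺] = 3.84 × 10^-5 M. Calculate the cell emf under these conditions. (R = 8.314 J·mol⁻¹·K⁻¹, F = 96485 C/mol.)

1.19 V

The Fe³⁺/Fe²⁺ couple has the higher reduction potential and acts as the cathode, so E°_cell = +0.77 − (-0.28) = 1.05 V.
Balancing electrons gives n = 2; the reaction quotient is Q = [Co²⁺]·[Fe²⁺]^2/[Fe³⁺]^2 = 1.47 × 10^-5.
E = E° − (RT/nF) ln Q = 1.05 − (8.314×283)/(2×96485) × (-11.125) = 1.050 + 0.136 = 1.186 V.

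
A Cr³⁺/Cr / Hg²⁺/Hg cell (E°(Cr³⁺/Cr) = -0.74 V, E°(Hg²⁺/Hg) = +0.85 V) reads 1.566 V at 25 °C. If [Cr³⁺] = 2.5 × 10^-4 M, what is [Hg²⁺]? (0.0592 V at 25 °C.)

From the Nernst equation, log Q = n(E° − E)/0.0592 = 6(1.59 − 1.566)/0.0592 = 2.432, so Q = 271.
With Q = [Cr³⁺]^2/[Hg²⁺]^3 and the known concentrations, [Hg²⁺]^3 in the denominator gives [Hg²⁺] = 6.1 × 10^-4 M.

6.1 × 10^-4 M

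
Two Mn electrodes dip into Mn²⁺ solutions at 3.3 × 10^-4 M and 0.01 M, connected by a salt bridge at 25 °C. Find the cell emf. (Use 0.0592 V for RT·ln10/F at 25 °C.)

Both half-cells are Mn²⁺/Mn, so E°_cell = 0. The concentrated side is the cathode; the cell reaction moves Mn²⁺ from high to low concentration with n = 2.
Q = [Mn²⁺]_dilute/[Mn²⁺]_conc = 3.3 × 10^-4/0.01 = 0.0330.
E = 0 − (0.0592/2) log Q = −(0.0592/2)(-1.481) = 0.0438 V.

0.044 V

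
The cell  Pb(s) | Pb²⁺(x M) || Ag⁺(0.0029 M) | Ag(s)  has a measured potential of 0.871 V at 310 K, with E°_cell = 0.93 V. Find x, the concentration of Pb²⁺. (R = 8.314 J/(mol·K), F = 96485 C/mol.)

From the Nernst equation, ln Q = nF(E° − E)/RT = 2×96485×(0.93 − 0.871)/(8.314×310) = 4.417, so Q = 82.9.
With Q = [Pb²⁺]/[Ag⁺]^2 and the known concentrations, [Pb²⁺] in the numerator gives [Pb²⁺] = 7 × 10^-4 M.

7 × 10^-4 M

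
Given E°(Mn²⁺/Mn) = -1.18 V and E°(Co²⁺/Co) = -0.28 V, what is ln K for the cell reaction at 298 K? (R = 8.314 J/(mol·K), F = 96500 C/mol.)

E°_cell = -0.28 − (-1.18) = 0.90 V, with n = 2 electrons transferred.
At equilibrium E = 0, so the Nernst equation gives ln K = nFE°/RT = (2)(96500)(0.90)/((8.314)(298)) = 70.11.

ln K = 70.1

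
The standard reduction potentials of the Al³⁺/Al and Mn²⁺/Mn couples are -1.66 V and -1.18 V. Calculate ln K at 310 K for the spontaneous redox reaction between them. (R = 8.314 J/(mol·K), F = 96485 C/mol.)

E°_cell = -1.18 − (-1.66) = 0.48 V, with n = 6 electrons transferred.
At equilibrium E = 0, so the Nernst equation gives ln K = nFE°/RT = (6)(96485)(0.48)/((8.314)(310)) = 107.82.

ln K = 107.8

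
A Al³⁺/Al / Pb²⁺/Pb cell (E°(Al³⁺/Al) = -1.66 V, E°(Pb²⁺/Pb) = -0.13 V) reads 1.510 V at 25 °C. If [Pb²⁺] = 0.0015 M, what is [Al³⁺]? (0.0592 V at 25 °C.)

From the Nernst equation, log Q = n(E° − E)/0.0592 = 6(1.53 − 1.510)/0.0592 = 2.027, so Q = 106.
With Q = [Al³⁺]^2/[Pb²⁺]^3 and the known concentrations, [Al³⁺]^2 in the numerator gives [Al³⁺] = 6 × 10^-4 M.

6 × 10^-4 M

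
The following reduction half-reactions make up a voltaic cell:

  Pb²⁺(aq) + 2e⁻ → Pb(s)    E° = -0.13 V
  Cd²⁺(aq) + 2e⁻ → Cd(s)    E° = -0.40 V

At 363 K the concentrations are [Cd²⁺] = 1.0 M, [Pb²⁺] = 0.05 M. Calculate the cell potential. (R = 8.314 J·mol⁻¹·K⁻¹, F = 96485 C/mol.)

The Pb²⁺/Pb couple has the higher reduction potential and acts as the cathode, so E°_cell = -0.13 − (-0.40) = 0.27 V.
Balancing electrons gives n = 2; the reaction quotient is Q = [Cd²⁺]/[Pb²⁺] = 20.0.
E = E° − (RT/nF) ln Q = 0.27 − (8.314×363)/(2×96485) × (2.996) = 0.270 − 0.047 = 0.223 V.

0.223 V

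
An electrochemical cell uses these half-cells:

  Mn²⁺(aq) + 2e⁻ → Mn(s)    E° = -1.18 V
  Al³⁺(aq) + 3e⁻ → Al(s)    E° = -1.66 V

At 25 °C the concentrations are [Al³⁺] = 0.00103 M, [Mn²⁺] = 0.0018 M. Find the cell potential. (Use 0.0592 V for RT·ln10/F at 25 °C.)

0.458 V

The Mn²⁺/Mn couple has the higher reduction potential and acts as the cathode, so E°_cell = -1.18 − (-1.66) = 0.48 V.
Balancing electrons gives n = 6; the reaction quotient is Q = [Al³⁺]^2/[Mn²⁺]^3 = 182.
At 25 °C, E = E° − (0.0592/n) log Q = 0.48 − (0.0592/6)(2.260) = 0.480 − 0.022 = 0.458 V.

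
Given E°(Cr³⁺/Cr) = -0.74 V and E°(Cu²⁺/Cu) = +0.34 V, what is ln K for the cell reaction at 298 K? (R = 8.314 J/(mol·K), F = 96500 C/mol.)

E°_cell = +0.34 − (-0.74) = 1.08 V, with n = 6 electrons transferred.
At equilibrium E = 0, so the Nernst equation gives ln K = nFE°/RT = (6)(96500)(1.08)/((8.314)(298)) = 252.39.

ln K = 252.4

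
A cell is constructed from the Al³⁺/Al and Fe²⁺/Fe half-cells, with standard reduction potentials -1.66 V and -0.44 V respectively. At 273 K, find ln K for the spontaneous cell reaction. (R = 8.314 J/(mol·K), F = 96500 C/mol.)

ln K = 311.2

E°_cell = -0.44 − (-1.66) = 1.22 V, with n = 6 electrons transferred.
At equilibrium E = 0, so the Nernst equation gives ln K = nFE°/RT = (6)(96500)(1.22)/((8.314)(273)) = 311.22.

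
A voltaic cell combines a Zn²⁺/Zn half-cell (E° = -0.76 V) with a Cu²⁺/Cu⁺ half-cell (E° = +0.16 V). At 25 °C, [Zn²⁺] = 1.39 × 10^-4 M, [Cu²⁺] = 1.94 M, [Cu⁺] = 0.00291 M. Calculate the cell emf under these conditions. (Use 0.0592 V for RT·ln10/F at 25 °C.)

The Cu²⁺/Cu⁺ couple has the higher reduction potential and acts as the cathode, so E°_cell = +0.16 − (-0.76) = 0.92 V.
Balancing electrons gives n = 2; the reaction quotient is Q = [Zn²⁺]·[Cu⁺]^2/[Cu²⁺]^2 = 3.13 × 10^-10.
At 25 °C, E = E° − (0.0592/n) log Q = 0.92 − (0.0592/2)(-9.505) = 0.920 + 0.281 = 1.201 V.

1.20 V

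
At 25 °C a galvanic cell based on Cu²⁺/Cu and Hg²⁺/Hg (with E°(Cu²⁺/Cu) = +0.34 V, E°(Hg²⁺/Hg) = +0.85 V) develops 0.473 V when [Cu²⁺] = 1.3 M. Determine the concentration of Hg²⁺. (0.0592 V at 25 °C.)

0.073 M

From the Nernst equation, log Q = n(E° − E)/0.0592 = 2(0.51 − 0.473)/0.0592 = 1.250, so Q = 17.8.
With Q = [Cu²⁺]/[Hg²⁺] and the known concentrations, [Hg²⁺] in the denominator gives [Hg²⁺] = 0.073 M.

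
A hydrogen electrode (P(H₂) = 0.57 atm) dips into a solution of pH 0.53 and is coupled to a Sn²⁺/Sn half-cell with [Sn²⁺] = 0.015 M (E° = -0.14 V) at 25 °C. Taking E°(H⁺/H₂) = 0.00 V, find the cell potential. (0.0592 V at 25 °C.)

The hydrogen couple is the cathode, so E°_cell = 0.14 V; n = 2.
[H⁺] = 10^(−0.53) = 0.30 M, and Q = [Sn²⁺]·P(H₂) / [H⁺]^2 = 0.0982.
E = E° − (0.0592/2) log Q = 0.14 − (0.0592/2)(-1.008) = 0.170 V.

0.17 V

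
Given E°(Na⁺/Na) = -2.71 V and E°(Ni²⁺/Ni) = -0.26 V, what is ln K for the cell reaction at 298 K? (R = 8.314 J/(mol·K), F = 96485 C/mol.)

ln K = 190.8

E°_cell = -0.26 − (-2.71) = 2.45 V, with n = 2 electrons transferred.
At equilibrium E = 0, so the Nernst equation gives ln K = nFE°/RT = (2)(96485)(2.45)/((8.314)(298)) = 190.82.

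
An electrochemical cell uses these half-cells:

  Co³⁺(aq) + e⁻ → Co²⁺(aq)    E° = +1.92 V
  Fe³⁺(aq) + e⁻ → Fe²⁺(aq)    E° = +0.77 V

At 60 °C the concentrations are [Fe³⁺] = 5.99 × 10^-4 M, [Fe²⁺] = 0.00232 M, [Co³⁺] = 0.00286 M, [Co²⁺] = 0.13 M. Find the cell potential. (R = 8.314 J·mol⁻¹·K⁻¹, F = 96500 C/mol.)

1.08 V

The Co³⁺/Co²⁺ couple has the higher reduction potential and acts as the cathode, so E°_cell = +1.92 − (+0.77) = 1.15 V.
Balancing electrons gives n = 1; the reaction quotient is Q = [Fe³⁺]·[Co²⁺]/([Fe²⁺]·[Co³⁺]) = 11.7.
E = E° − (RT/nF) ln Q = 1.15 − (8.314×333)/(1×96500) × (2.463) = 1.150 − 0.071 = 1.079 V.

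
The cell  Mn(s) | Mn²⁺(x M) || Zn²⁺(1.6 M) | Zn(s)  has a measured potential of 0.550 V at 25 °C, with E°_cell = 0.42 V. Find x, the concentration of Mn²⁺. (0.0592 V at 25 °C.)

From the Nernst equation, log Q = n(E° − E)/0.0592 = 2(0.42 − 0.550)/0.0592 = -4.392, so Q = 4.06 × 10^-5.
With Q = [Mn²⁺]/[Zn²⁺] and the known concentrations, [Mn²⁺] in the numerator gives [Mn²⁺] = 6.5 × 10^-5 M.

6.5 × 10^-5 M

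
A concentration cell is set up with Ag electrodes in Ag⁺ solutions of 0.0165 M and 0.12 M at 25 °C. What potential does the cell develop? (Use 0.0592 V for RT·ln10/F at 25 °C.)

Both half-cells are Ag⁺/Ag, so E°_cell = 0. The concentrated side is the cathode; the cell reaction moves Ag⁺ from high to low concentration with n = 1.
Q = [Ag⁺]_dilute/[Ag⁺]_conc = 0.0165/0.12 = 0.138.
E = 0 − (0.0592/1) log Q = −(0.0592/1)(-0.862) = 0.0510 V.

0.051 V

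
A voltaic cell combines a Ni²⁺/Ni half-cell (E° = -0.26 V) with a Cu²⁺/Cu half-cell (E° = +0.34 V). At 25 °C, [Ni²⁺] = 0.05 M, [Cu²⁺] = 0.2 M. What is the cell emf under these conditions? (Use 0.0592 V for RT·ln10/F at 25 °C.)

0.618 V

The Cu²⁺/Cu couple has the higher reduction potential and acts as the cathode, so E°_cell = +0.34 − (-0.26) = 0.60 V.
Balancing electrons gives n = 2; the reaction quotient is Q = [Ni²⁺]/[Cu²⁺] = 0.250.
At 25 °C, E = E° − (0.0592/n) log Q = 0.60 − (0.0592/2)(-0.602) = 0.600 + 0.018 = 0.618 V.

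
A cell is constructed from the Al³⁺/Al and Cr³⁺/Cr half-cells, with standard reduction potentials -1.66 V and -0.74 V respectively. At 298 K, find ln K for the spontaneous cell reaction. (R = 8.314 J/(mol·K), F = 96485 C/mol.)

E°_cell = -0.74 − (-1.66) = 0.92 V, with n = 3 electrons transferred.
At equilibrium E = 0, so the Nernst equation gives ln K = nFE°/RT = (3)(96485)(0.92)/((8.314)(298)) = 107.48.

ln K = 107.5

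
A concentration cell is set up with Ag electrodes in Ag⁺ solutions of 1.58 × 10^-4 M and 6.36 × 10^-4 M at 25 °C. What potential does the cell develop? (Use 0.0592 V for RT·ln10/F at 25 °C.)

Both half-cells are Ag⁺/Ag, so E°_cell = 0. The concentrated side is the cathode; the cell reaction moves Ag⁺ from high to low concentration with n = 1.
Q = [Ag⁺]_dilute/[Ag⁺]_conc = 1.58 × 10^-4/6.36 × 10^-4 = 0.248.
E = 0 − (0.0592/1) log Q = −(0.0592/1)(-0.605) = 0.0358 V.

0.036 V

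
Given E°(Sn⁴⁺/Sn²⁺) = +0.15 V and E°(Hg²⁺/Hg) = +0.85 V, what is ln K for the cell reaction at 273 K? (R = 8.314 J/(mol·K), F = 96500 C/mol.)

E°_cell = +0.85 − (+0.15) = 0.70 V, with n = 2 electrons transferred.
At equilibrium E = 0, so the Nernst equation gives ln K = nFE°/RT = (2)(96500)(0.70)/((8.314)(273)) = 59.52.

ln K = 59.5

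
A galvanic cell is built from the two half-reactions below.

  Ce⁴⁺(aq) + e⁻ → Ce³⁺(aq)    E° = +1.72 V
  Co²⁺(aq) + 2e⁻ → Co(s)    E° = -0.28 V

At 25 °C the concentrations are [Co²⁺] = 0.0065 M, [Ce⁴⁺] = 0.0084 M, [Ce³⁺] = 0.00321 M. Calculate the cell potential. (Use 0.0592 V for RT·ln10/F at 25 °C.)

The Ce⁴⁺/Ce³⁺ couple has the higher reduction potential and acts as the cathode, so E°_cell = +1.72 − (-0.28) = 2.00 V.
Balancing electrons gives n = 2; the reaction quotient is Q = [Co²⁺]·[Ce³⁺]^2/[Ce⁴⁺]^2 = 9.49 × 10^-4.
At 25 °C, E = E° − (0.0592/n) log Q = 2.00 − (0.0592/2)(-3.023) = 2.000 + 0.089 = 2.089 V.

2.09 V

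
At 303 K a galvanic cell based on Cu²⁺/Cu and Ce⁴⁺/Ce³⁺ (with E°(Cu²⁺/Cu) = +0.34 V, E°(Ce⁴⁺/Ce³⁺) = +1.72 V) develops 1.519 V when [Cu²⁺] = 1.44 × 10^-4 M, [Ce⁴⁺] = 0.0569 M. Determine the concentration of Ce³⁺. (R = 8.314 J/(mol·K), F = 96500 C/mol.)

From the Nernst equation, ln Q = nF(E° − E)/RT = 2×96500×(1.38 − 1.519)/(8.314×303) = -10.649, so Q = 2.37 × 10^-5.
With Q = [Cu²⁺]·[Ce³⁺]^2/[Ce⁴⁺]^2 and the known concentrations, [Ce³⁺]^2 in the numerator gives [Ce³⁺] = 0.023 M.

0.023 M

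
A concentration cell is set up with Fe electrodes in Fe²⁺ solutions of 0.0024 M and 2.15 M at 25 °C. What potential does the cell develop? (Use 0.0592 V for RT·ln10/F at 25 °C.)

0.087 V

Both half-cells are Fe²⁺/Fe, so E°_cell = 0. The concentrated side is the cathode; the cell reaction moves Fe²⁺ from high to low concentration with n = 2.
Q = [Fe²⁺]_dilute/[Fe²⁺]_conc = 0.0024/2.15 = 0.00112.
E = 0 − (0.0592/2) log Q = −(0.0592/2)(-2.952) = 0.0874 V.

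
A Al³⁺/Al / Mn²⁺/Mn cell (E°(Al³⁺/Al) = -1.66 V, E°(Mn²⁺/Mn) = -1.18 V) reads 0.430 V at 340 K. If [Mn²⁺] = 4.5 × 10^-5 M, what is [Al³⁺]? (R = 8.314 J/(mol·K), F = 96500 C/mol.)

5.1 × 10^-5 M

From the Nernst equation, ln Q = nF(E° − E)/RT = 6×96500×(0.48 − 0.430)/(8.314×340) = 10.241, so Q = 2.8 × 10^4.
With Q = [Al³⁺]^2/[Mn²⁺]^3 and the known concentrations, [Al³⁺]^2 in the numerator gives [Al³⁺] = 5.1 × 10^-5 M.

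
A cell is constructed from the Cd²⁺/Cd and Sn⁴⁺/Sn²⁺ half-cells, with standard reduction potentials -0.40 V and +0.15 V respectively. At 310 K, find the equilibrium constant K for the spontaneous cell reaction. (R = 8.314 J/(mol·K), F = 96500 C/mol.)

7.7 × 10^17

E°_cell = +0.15 − (-0.40) = 0.55 V, with n = 2 electrons transferred.
At equilibrium E = 0, so the Nernst equation gives ln K = nFE°/RT = (2)(96500)(0.55)/((8.314)(310)) = 41.19.
K = e^41.19 = 7.7 × 10^17.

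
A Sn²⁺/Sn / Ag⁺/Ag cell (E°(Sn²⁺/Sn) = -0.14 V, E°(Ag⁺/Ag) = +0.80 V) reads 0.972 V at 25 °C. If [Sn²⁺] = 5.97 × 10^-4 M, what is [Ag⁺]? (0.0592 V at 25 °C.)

From the Nernst equation, log Q = n(E° − E)/0.0592 = 2(0.94 − 0.972)/0.0592 = -1.081, so Q = 0.0830.
With Q = [Sn²⁺]/[Ag⁺]^2 and the known concentrations, [Ag⁺]^2 in the denominator gives [Ag⁺] = 0.085 M.

0.085 M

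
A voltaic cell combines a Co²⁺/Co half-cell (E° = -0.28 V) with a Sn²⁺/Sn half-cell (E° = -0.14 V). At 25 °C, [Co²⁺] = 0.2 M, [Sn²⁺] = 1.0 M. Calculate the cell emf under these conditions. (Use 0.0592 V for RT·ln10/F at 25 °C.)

The Sn²⁺/Sn couple has the higher reduction potential and acts as the cathode, so E°_cell = -0.14 − (-0.28) = 0.14 V.
Balancing electrons gives n = 2; the reaction quotient is Q = [Co²⁺]/[Sn²⁺] = 0.200.
At 25 °C, E = E° − (0.0592/n) log Q = 0.14 − (0.0592/2)(-0.699) = 0.140 + 0.021 = 0.161 V.

0.161 V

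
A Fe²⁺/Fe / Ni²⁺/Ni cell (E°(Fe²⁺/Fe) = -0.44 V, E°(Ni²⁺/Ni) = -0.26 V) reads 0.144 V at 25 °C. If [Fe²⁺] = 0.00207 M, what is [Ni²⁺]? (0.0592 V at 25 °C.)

From the Nernst equation, log Q = n(E° − E)/0.0592 = 2(0.18 − 0.144)/0.0592 = 1.216, so Q = 16.5.
With Q = [Fe²⁺]/[Ni²⁺] and the known concentrations, [Ni²⁺] in the denominator gives [Ni²⁺] = 1.3 × 10^-4 M.

1.3 × 10^-4 M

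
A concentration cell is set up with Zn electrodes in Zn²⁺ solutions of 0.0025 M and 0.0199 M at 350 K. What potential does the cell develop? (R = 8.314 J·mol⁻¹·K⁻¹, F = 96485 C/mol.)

0.031 V

Both half-cells are Zn²⁺/Zn, so E°_cell = 0. The concentrated side is the cathode; the cell reaction moves Zn²⁺ from high to low concentration with n = 2.
Q = [Zn²⁺]_dilute/[Zn²⁺]_conc = 0.0025/0.0199 = 0.126.
E = 0 − (RT/nF) ln Q = −((8.314×350)/(2×96485))(-2.074) = 0.0313 V.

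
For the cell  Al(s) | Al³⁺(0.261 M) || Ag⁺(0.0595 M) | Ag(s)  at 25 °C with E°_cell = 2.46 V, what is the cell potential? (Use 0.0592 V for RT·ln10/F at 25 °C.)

Balancing electrons gives n = 3; the reaction quotient is Q = [Al³⁺]/[Ag⁺]^3 = 1240.
At 25 °C, E = E° − (0.0592/n) log Q = 2.46 − (0.0592/3)(3.093) = 2.460 − 0.061 = 2.399 V.

2.40 V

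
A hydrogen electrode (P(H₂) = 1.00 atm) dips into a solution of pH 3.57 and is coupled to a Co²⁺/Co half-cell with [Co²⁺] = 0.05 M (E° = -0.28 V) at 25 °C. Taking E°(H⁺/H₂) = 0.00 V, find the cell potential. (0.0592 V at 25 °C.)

The hydrogen couple is the cathode, so E°_cell = 0.28 V; n = 2.
[H⁺] = 10^(−3.57) = 2.7 × 10^-4 M, and Q = [Co²⁺]·P(H₂) / [H⁺]^2 = 6.9 × 10^5.
E = E° − (0.0592/2) log Q = 0.28 − (0.0592/2)(5.839) = 0.107 V.

0.11 V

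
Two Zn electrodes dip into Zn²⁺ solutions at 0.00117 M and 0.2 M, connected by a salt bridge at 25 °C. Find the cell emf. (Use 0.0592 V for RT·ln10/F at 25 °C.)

0.066 V

Both half-cells are Zn²⁺/Zn, so E°_cell = 0. The concentrated side is the cathode; the cell reaction moves Zn²⁺ from high to low concentration with n = 2.
Q = [Zn²⁺]_dilute/[Zn²⁺]_conc = 0.00117/0.2 = 0.00585.
E = 0 − (0.0592/2) log Q = −(0.0592/2)(-2.233) = 0.0661 V.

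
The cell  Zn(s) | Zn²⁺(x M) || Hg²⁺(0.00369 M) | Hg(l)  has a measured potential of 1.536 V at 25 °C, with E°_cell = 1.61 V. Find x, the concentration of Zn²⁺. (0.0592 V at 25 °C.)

From the Nernst equation, log Q = n(E° − E)/0.0592 = 2(1.61 − 1.536)/0.0592 = 2.500, so Q = 316.
With Q = [Zn²⁺]/[Hg²⁺] and the known concentrations, [Zn²⁺] in the numerator gives [Zn²⁺] = 1.2 M.

1.2 M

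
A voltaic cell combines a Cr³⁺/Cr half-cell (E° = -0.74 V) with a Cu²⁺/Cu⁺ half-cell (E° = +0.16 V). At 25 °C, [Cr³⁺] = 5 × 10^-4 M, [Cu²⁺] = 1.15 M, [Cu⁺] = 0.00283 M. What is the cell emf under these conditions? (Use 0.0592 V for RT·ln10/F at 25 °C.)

1.12 V

The Cu²⁺/Cu⁺ couple has the higher reduction potential and acts as the cathode, so E°_cell = +0.16 − (-0.74) = 0.90 V.
Balancing electrons gives n = 3; the reaction quotient is Q = [Cr³⁺]·[Cu⁺]^3/[Cu²⁺]^3 = 7.45 × 10^-12.
At 25 °C, E = E° − (0.0592/n) log Q = 0.90 − (0.0592/3)(-11.128) = 0.900 + 0.220 = 1.120 V.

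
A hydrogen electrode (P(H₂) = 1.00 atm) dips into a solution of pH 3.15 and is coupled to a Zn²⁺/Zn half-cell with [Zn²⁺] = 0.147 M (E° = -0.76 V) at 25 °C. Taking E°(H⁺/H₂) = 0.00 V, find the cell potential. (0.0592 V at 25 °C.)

0.60 V

The hydrogen couple is the cathode, so E°_cell = 0.76 V; n = 2.
[H⁺] = 10^(−3.15) = 7.1 × 10^-4 M, and Q = [Zn²⁺]·P(H₂) / [H⁺]^2 = 2.93 × 10^5.
E = E° − (0.0592/2) log Q = 0.76 − (0.0592/2)(5.467) = 0.598 V.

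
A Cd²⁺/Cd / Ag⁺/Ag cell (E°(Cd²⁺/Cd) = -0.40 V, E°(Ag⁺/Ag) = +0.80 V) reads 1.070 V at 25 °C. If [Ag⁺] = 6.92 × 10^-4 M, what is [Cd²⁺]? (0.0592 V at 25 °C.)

0.012 M

From the Nernst equation, log Q = n(E° − E)/0.0592 = 2(1.20 − 1.070)/0.0592 = 4.392, so Q = 2.47 × 10^4.
With Q = [Cd²⁺]/[Ag⁺]^2 and the known concentrations, [Cd²⁺] in the numerator gives [Cd²⁺] = 0.012 M.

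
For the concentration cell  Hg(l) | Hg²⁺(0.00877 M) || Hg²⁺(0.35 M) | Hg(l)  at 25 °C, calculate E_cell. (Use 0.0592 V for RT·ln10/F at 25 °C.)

Both half-cells are Hg²⁺/Hg, so E°_cell = 0. The concentrated side is the cathode; the cell reaction moves Hg²⁺ from high to low concentration with n = 2.
Q = [Hg²⁺]_dilute/[Hg²⁺]_conc = 0.00877/0.35 = 0.0251.
E = 0 − (0.0592/2) log Q = −(0.0592/2)(-1.601) = 0.0474 V.

0.047 V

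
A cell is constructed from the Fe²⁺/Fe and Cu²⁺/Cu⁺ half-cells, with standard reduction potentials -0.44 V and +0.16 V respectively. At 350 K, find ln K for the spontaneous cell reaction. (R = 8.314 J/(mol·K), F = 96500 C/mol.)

E°_cell = +0.16 − (-0.44) = 0.60 V, with n = 2 electrons transferred.
At equilibrium E = 0, so the Nernst equation gives ln K = nFE°/RT = (2)(96500)(0.60)/((8.314)(350)) = 39.80.

ln K = 39.8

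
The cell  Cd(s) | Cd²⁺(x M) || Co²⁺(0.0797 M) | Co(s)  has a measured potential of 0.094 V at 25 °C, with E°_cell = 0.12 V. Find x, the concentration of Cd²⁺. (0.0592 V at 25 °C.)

From the Nernst equation, log Q = n(E° − E)/0.0592 = 2(0.12 − 0.094)/0.0592 = 0.878, so Q = 7.56.
With Q = [Cd²⁺]/[Co²⁺] and the known concentrations, [Cd²⁺] in the numerator gives [Cd²⁺] = 0.6 M.

0.6 M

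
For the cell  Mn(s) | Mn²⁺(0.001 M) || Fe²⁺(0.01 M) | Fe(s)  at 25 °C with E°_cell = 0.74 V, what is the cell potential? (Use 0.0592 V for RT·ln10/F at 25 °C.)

Balancing electrons gives n = 2; the reaction quotient is Q = [Mn²⁺]/[Fe²⁺] = 0.100.
At 25 °C, E = E° − (0.0592/n) log Q = 0.74 − (0.0592/2)(-1.000) = 0.740 + 0.030 = 0.770 V.

0.770 V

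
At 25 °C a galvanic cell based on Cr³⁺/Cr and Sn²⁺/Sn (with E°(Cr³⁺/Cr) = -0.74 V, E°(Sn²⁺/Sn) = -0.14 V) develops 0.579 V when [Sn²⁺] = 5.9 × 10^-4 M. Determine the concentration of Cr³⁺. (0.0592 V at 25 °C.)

From the Nernst equation, log Q = n(E° − E)/0.0592 = 6(0.60 − 0.579)/0.0592 = 2.128, so Q = 134.
With Q = [Cr³⁺]^2/[Sn²⁺]^3 and the known concentrations, [Cr³⁺]^2 in the numerator gives [Cr³⁺] = 1.7 × 10^-4 M.

1.7 × 10^-4 M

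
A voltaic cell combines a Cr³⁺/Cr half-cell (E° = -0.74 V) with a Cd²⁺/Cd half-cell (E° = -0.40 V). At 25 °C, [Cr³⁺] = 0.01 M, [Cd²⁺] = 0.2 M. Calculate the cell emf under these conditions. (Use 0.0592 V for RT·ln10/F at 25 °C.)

0.359 V

The Cd²⁺/Cd couple has the higher reduction potential and acts as the cathode, so E°_cell = -0.40 − (-0.74) = 0.34 V.
Balancing electrons gives n = 6; the reaction quotient is Q = [Cr³⁺]^2/[Cd²⁺]^3 = 0.0125.
At 25 °C, E = E° − (0.0592/n) log Q = 0.34 − (0.0592/6)(-1.903) = 0.340 + 0.019 = 0.359 V.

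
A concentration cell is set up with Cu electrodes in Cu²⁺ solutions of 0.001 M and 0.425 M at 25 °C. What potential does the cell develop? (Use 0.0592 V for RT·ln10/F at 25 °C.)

0.078 V

Both half-cells are Cu²⁺/Cu, so E°_cell = 0. The concentrated side is the cathode; the cell reaction moves Cu²⁺ from high to low concentration with n = 2.
Q = [Cu²⁺]_dilute/[Cu²⁺]_conc = 0.001/0.425 = 0.00235.
E = 0 − (0.0592/2) log Q = −(0.0592/2)(-2.628) = 0.0778 V.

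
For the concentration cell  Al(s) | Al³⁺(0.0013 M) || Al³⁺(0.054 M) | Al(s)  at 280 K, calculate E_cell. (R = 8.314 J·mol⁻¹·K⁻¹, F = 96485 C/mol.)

Both half-cells are Al³⁺/Al, so E°_cell = 0. The concentrated side is the cathode; the cell reaction moves Al³⁺ from high to low concentration with n = 3.
Q = [Al³⁺]_dilute/[Al³⁺]_conc = 0.0013/0.054 = 0.0241.
E = 0 − (RT/nF) ln Q = −((8.314×280)/(3×96485))(-3.727) = 0.0300 V.

0.030 V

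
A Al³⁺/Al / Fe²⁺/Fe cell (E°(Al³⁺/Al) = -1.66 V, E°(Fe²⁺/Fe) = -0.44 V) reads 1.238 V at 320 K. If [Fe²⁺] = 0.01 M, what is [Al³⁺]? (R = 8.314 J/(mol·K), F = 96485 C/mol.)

From the Nernst equation, ln Q = nF(E° − E)/RT = 6×96485×(1.22 − 1.238)/(8.314×320) = -3.917, so Q = 0.0199.
With Q = [Al³⁺]^2/[Fe²⁺]^3 and the known concentrations, [Al³⁺]^2 in the numerator gives [Al³⁺] = 1.4 × 10^-4 M.

1.4 × 10^-4 M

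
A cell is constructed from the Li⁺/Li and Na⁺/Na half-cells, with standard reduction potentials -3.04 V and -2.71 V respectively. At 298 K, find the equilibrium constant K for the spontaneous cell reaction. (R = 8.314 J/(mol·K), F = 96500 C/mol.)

E°_cell = -2.71 − (-3.04) = 0.33 V, with n = 1 electron transferred.
At equilibrium E = 0, so the Nernst equation gives ln K = nFE°/RT = (1)(96500)(0.33)/((8.314)(298)) = 12.85.
K = e^12.85 = 3.8 × 10^5.

3.8 × 10^5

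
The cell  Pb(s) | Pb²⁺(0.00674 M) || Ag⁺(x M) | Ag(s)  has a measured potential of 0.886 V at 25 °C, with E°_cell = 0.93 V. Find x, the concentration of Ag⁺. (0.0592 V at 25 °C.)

0.015 M

From the Nernst equation, log Q = n(E° − E)/0.0592 = 2(0.93 − 0.886)/0.0592 = 1.486, so Q = 30.7.
With Q = [Pb²⁺]/[Ag⁺]^2 and the known concentrations, [Ag⁺]^2 in the denominator gives [Ag⁺] = 0.015 M.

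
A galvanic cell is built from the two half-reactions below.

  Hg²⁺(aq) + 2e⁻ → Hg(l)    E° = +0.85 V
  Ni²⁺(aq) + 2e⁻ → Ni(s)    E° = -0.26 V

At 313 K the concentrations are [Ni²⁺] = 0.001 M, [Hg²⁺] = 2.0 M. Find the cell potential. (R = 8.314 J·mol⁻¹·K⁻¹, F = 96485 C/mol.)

1.21 V

The Hg²⁺/Hg couple has the higher reduction potential and acts as the cathode, so E°_cell = +0.85 − (-0.26) = 1.11 V.
Balancing electrons gives n = 2; the reaction quotient is Q = [Ni²⁺]/[Hg²⁺] = 5 × 10^-4.
E = E° − (RT/nF) ln Q = 1.11 − (8.314×313)/(2×96485) × (-7.601) = 1.110 + 0.103 = 1.213 V.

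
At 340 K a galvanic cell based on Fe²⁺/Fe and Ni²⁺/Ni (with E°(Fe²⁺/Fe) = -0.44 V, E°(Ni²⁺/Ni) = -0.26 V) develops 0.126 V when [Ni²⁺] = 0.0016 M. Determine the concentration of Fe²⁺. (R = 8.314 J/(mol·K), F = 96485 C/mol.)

From the Nernst equation, ln Q = nF(E° − E)/RT = 2×96485×(0.18 − 0.126)/(8.314×340) = 3.686, so Q = 39.9.
With Q = [Fe²⁺]/[Ni²⁺] and the known concentrations, [Fe²⁺] in the numerator gives [Fe²⁺] = 0.064 M.

0.064 M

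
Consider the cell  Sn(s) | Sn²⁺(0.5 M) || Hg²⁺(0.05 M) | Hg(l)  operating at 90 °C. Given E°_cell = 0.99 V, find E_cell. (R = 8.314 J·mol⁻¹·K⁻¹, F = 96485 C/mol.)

0.954 V

Balancing electrons gives n = 2; the reaction quotient is Q = [Sn²⁺]/[Hg²⁺] = 10.0.
E = E° − (RT/nF) ln Q = 0.99 − (8.314×363)/(2×96485) × (2.303) = 0.990 − 0.036 = 0.954 V.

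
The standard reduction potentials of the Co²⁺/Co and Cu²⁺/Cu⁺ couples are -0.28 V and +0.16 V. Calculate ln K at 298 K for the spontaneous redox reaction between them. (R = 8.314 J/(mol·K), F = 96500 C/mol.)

ln K = 34.3

E°_cell = +0.16 − (-0.28) = 0.44 V, with n = 2 electrons transferred.
At equilibrium E = 0, so the Nernst equation gives ln K = nFE°/RT = (2)(96500)(0.44)/((8.314)(298)) = 34.28.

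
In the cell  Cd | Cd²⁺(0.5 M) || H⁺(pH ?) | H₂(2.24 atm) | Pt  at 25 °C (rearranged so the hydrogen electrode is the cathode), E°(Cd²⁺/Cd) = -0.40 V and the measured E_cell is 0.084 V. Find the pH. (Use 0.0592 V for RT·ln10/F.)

pH = 5.31

E°_cell = 0.40 V and n = 2.
log Q = n(E° − E)/0.0592 = 2×(0.40 − 0.084)/0.0592 = 10.676.
With Q = [Cd²⁺]·P(H₂) / [H⁺]^2, solving for [H⁺] gives log[H⁺] = -5.313, so pH = 5.31.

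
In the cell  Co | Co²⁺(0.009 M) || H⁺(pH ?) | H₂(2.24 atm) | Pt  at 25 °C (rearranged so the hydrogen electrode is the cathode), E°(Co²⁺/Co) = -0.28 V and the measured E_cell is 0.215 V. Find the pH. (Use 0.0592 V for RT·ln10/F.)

E°_cell = 0.28 V and n = 2.
log Q = n(E° − E)/0.0592 = 2×(0.28 − 0.215)/0.0592 = 2.196.
With Q = [Co²⁺]·P(H₂) / [H⁺]^2, solving for [H⁺] gives log[H⁺] = -1.946, so pH = 1.95.

pH = 1.95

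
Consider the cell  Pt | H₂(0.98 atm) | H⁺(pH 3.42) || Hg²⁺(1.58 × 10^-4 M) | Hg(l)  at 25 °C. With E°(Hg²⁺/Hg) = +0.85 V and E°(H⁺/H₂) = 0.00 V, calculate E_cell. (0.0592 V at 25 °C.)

0.94 V

The Hg²⁺/Hg couple is the cathode, so E°_cell = 0.85 V; n = 2.
[H⁺] = 10^(−3.42) = 3.8 × 10^-4 M, and Q = [H⁺]^2 / ([Hg²⁺]·P(H₂)) = 9.34 × 10^-4.
E = E° − (0.0592/2) log Q = 0.85 − (0.0592/2)(-3.030) = 0.940 V.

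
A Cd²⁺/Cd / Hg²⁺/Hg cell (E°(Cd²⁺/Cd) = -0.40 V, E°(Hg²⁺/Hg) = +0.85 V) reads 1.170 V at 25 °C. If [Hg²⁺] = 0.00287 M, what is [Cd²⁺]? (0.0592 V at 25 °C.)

From the Nernst equation, log Q = n(E° − E)/0.0592 = 2(1.25 − 1.170)/0.0592 = 2.703, so Q = 504.
With Q = [Cd²⁺]/[Hg²⁺] and the known concentrations, [Cd²⁺] in the numerator gives [Cd²⁺] = 1.4 M.

1.4 M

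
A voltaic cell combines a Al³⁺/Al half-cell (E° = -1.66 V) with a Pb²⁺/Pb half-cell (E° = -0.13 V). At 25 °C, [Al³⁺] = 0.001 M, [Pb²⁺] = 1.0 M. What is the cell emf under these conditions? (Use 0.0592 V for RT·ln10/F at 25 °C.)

1.59 V

The Pb²⁺/Pb couple has the higher reduction potential and acts as the cathode, so E°_cell = -0.13 − (-1.66) = 1.53 V.
Balancing electrons gives n = 6; the reaction quotient is Q = [Al³⁺]^2/[Pb²⁺]^3 = 1 × 10^-6.
At 25 °C, E = E° − (0.0592/n) log Q = 1.53 − (0.0592/6)(-6.000) = 1.530 + 0.059 = 1.589 V.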